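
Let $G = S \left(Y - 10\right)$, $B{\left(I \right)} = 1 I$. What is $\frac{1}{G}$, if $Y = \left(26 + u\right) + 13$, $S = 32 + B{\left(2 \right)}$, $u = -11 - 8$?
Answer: $\frac{1}{340} \approx 0.0029412$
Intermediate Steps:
$B{\left(I \right)} = I$
$u = -19$
$S = 34$ ($S = 32 + 2 = 34$)
$Y = 20$ ($Y = \left(26 - 19\right) + 13 = 7 + 13 = 20$)
$G = 340$ ($G = 34 \left(20 - 10\right) = 34 \cdot 10 = 340$)
$\frac{1}{G} = \frac{1}{340}$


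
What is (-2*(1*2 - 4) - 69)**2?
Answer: 4225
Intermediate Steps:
(-2*(1*2 - 4) - 69)**2 = (-2*(2 - 4) - 69)**2 = (-2*(-2) - 69)**2 = (4 - 69)**2 = (-65)**2 = 4225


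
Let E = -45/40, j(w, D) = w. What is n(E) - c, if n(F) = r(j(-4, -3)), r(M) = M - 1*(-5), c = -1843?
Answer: 1844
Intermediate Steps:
E = -9/8 (E = -45*1/40 = -9/8 ≈ -1.1250)
r(M) = 5 + M (r(M) = M + 5 = 5 + M)
n(F) = 1 (n(F) = 5 - 4 = 1)
n(E) - c = 1 - 1*(-1843) = 1 + 1843 = 1844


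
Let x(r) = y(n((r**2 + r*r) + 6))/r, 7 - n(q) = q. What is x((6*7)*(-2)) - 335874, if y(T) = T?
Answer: -28199305/84 ≈ -3.3571e+5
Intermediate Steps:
n(q) = 7 - q
x(r) = (1 - 2*r**2)/r (x(r) = (7 - ((r**2 + r*r) + 6))/r = (7 - ((r**2 + r**2) + 6))/r = (7 - (2*r**2 + 6))/r = (7 - (6 + 2*r**2))/r = (7 + (-6 - 2*r**2))/r = (1 - 2*r**2)/r)
x((6*7)*(-2)) - 335874 = (1/((6*7)*(-2)) - 2*6*7*(-2)) - 335874 = (1/(42*(-2)) - 84*(-2)) - 335874 = (1/(-84) - 2*(-84)) - 335874 = (-1/84 + 168) - 335874 = 14111/84 - 335874 = -28199305/84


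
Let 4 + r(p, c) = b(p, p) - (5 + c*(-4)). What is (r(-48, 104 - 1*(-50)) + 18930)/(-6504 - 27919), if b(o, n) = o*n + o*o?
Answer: -24145/34423 ≈ -0.70142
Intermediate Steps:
b(o, n) = o² + n*o (b(o, n) = n*o + o² = o² + n*o)
r(p, c) = -9 + 2*p² + 4*c (r(p, c) = -4 + (p*(p + p) - (5 + c*(-4))) = -4 + (p*(2*p) - (5 - 4*c)) = -4 + (2*p² + (-5 + 4*c)) = -4 + (-5 + 2*p² + 4*c) = -9 + 2*p² + 4*c)
(r(-48, 104 - 1*(-50)) + 18930)/(-6504 - 27919) = ((-9 + 2*(-48)² + 4*(104 - 1*(-50))) + 18930)/(-6504 - 27919) = ((-9 + 2*2304 + 4*(104 + 50)) + 18930)/(-34423) = ((-9 + 4608 + 4*154) + 18930)*(-1/34423) = ((-9 + 4608 + 616) + 18930)*(-1/34423) = (5215 + 18930)*(-1/34423) = 24145*(-1/34423) = -24145/34423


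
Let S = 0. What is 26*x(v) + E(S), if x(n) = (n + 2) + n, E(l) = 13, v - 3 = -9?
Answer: -247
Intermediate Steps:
v = -6 (v = 3 - 9 = -6)
x(n) = 2 + 2*n (x(n) = (2 + n) + n = 2 + 2*n)
26*x(v) + E(S) = 26*(2 + 2*(-6)) + 13 = 26*(2 - 12) + 13 = 26*(-10) + 13 = -260 + 13 = -247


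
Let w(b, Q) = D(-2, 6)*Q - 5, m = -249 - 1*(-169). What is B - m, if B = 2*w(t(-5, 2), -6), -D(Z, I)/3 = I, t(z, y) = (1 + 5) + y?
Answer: 286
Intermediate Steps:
t(z, y) = 6 + y
D(Z, I) = -3*I
m = -80 (m = -249 + 169 = -80)
w(b, Q) = -5 - 18*Q (w(b, Q) = (-3*6)*Q - 5 = -18*Q - 5 = -5 - 18*Q)
B = 206 (B = 2*(-5 - 18*(-6)) = 2*(-5 + 108) = 2*103 = 206)
B - m = 206 - 1*(-80) = 206 + 80 = 286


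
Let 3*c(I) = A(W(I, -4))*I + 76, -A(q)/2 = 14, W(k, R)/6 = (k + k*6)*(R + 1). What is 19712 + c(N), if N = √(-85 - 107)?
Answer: 59212/3 - 224*I*√3/3 ≈ 19737.0 - 129.33*I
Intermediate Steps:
W(k, R) = 42*k*(1 + R) (W(k, R) = 6*((k + k*6)*(R + 1)) = 6*((k + 6*k)*(1 + R)) = 6*((7*k)*(1 + R)) = 6*(7*k*(1 + R)) = 42*k*(1 + R))
N = 8*I*√3 (N = √(-192) = 8*I*√3 ≈ 13.856*I)
A(q) = -28 (A(q) = -2*14 = -28)
c(I) = 76/3 - 28*I/3 (c(I) = (-28*I + 76)/3 = (76 - 28*I)/3 = 76/3 - 28*I/3)
19712 + c(N) = 19712 + (76/3 - 224*I*√3/3) = 59212/3 - 224*I*√3/3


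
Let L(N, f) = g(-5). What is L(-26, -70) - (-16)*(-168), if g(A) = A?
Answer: -2693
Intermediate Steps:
L(N, f) = -5
L(-26, -70) - (-16)*(-168) = -5 - (-16)*(-168) = -5 - 1*2688 = -5 - 2688 = -2693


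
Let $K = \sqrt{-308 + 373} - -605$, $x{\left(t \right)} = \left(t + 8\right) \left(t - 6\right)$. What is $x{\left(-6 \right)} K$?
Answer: $-14520 - 24 \sqrt{65} \approx -14714.0$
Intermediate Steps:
$x{\left(t \right)} = \left(-6 + t\right) \left(8 + t\right)$ ($x{\left(t \right)} = \left(8 + t\right) \left(-6 + t\right) = \left(-6 + t\right) \left(8 + t\right)$)
$K = 605 + \sqrt{65}$ ($K = \sqrt{65} + 605 = 605 + \sqrt{65} \approx 613.06$)
$x{\left(-6 \right)} K = \left(-48 + \left(-6\right)^{2} + 2 \left(-6\right)\right) \left(605 + \sqrt{65}\right) = \left(-48 + 36 - 12\right) \left(605 + \sqrt{65}\right) = - 24 \left(605 + \sqrt{65}\right) = -14520 - 24 \sqrt{65}$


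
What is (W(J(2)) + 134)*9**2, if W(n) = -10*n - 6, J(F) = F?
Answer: 8748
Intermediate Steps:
W(n) = -6 - 10*n
(W(J(2)) + 134)*9**2 = ((-6 - 10*2) + 134)*9**2 = ((-6 - 20) + 134)*81 = (-26 + 134)*81 = 108*81 = 8748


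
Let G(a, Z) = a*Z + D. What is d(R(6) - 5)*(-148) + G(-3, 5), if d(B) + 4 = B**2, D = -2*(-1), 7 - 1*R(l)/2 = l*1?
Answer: -753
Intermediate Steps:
R(l) = 14 - 2*l
D = 2
G(a, Z) = 2 + Z*a (G(a, Z) = a*Z + 2 = Z*a + 2 = 2 + Z*a)
d(B) = -4 + B**2
d(R(6) - 5)*(-148) + G(-3, 5) = (-4 + ((14 - 2*6) - 5)**2)*(-148) + (2 + 5*(-3)) = (-4 + ((14 - 12) - 5)**2)*(-148) + (2 - 15) = (-4 + (2 - 5)**2)*(-148) - 13 = (-4 + (-3)**2)*(-148) - 13 = (-4 + 9)*(-148) - 13 = 5*(-148) - 13 = -740 - 13 = -753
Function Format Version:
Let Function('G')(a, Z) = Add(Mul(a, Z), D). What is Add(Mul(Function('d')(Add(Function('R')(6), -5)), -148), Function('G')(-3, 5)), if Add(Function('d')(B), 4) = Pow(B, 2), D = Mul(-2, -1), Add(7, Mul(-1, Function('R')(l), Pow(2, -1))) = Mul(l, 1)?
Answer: -753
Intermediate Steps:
Function('R')(l) = Add(14, Mul(-2, l)) (Function('R')(l) = Add(14, Mul(-2, Mul(l, 1))) = Add(14, Mul(-2, l)))
D = 2
Function('G')(a, Z) = Add(2, Mul(Z, a)) (Function('G')(a, Z) = Add(Mul(a, Z), 2) = Add(Mul(Z, a), 2) = Add(2, Mul(Z, a)))
Function('d')(B) = Add(-4, Pow(B, 2))
Add(Mul(Function('d')(Add(Function('R')(6), -5)), -148), Function('G')(-3, 5)) = Add(Mul(Add(-4, Pow(Add(Add(14, Mul(-2, 6)), -5), 2)), -148), Add(2, Mul(5, -3))) = Add(Mul(Add(-4, Pow(Add(Add(14, -12), -5), 2)), -148), Add(2, -15)) = Add(Mul(Add(-4, Pow(Add(2, -5), 2)), -148), -13) = Add(Mul(Add(-4, Pow(-3, 2)), -148), -13) = Add(Mul(Add(-4, 9), -148), -13) = Add(Mul(5, -148), -13) = Add(-740, -13) = -753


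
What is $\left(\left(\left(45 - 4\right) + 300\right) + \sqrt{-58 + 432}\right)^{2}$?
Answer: $\left(341 + \sqrt{374}\right)^{2} \approx 1.2984 \cdot 10^{5}$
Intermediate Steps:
$\left(\left(\left(45 - 4\right) + 300\right) + \sqrt{-58 + 432}\right)^{2} = \left(\left(41 + 300\right) + \sqrt{374}\right)^{2} = \left(341 + \sqrt{374}\right)^{2}$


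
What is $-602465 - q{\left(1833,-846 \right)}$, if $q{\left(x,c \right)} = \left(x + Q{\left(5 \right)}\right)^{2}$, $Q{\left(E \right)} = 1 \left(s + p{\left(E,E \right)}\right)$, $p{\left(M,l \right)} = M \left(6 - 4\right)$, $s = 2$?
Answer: $-4006490$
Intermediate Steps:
$p{\left(M,l \right)} = 2 M$ ($p{\left(M,l \right)} = M 2 = 2 M$)
$Q{\left(E \right)} = 2 + 2 E$ ($Q{\left(E \right)} = 1 \left(2 + 2 E\right) = 2 + 2 E$)
$q{\left(x,c \right)} = \left(12 + x\right)^{2}$ ($q{\left(x,c \right)} = \left(x + \left(2 + 2 \cdot 5\right)\right)^{2} = \left(x + \left(2 + 10\right)\right)^{2} = \left(x + 12\right)^{2} = \left(12 + x\right)^{2}$)
$-602465 - q{\left(1833,-846 \right)} = -602465 - \left(12 + 1833\right)^{2} = -602465 - 1845^{2} = -602465 - 3404025 = -4006490$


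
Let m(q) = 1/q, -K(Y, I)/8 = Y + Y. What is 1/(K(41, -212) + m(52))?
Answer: -52/34111 ≈ -0.0015244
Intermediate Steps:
K(Y, I) = -16*Y (K(Y, I) = -8*(Y + Y) = -16*Y)
1/(K(41, -212) + m(52)) = 1/(-16*41 + 1/52) = 1/(-656 + 1/52) = 1/(-34111/52) = -52/34111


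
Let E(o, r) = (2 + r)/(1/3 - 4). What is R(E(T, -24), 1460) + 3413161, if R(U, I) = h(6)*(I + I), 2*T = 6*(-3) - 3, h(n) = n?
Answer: 3430681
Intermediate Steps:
T = -21/2 (T = (6*(-3) - 3)/2 = (-18 - 3)/2 = (½)*(-21) = -21/2 ≈ -10.500)
E(o, r) = -6/11 - 3*r/11 (E(o, r) = (2 + r)/(⅓ - 4) = (2 + r)/(-11/3) = -3*(2 + r)/11 = -6/11 - 3*r/11)
R(U, I) = 12*I (R(U, I) = 6*(I + I) = 6*(2*I) = 12*I)
R(E(T, -24), 1460) + 3413161 = 12*1460 + 3413161 = 17520 + 3413161 = 3430681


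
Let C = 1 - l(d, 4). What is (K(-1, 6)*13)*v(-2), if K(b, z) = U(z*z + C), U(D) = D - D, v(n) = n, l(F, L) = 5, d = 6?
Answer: 0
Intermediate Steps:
C = -4 (C = 1 - 1*5 = 1 - 5 = -4)
U(D) = 0
K(b, z) = 0
(K(-1, 6)*13)*v(-2) = (0*13)*(-2) = 0*(-2) = 0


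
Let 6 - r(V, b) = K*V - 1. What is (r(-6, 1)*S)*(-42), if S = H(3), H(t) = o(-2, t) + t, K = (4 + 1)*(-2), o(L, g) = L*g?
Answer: -6678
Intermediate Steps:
K = -10 (K = 5*(-2) = -10)
r(V, b) = 7 + 10*V (r(V, b) = 6 - (-10*V - 1) = 6 - (-1 - 10*V) = 6 + (1 + 10*V) = 7 + 10*V)
H(t) = -t (H(t) = -2*t + t = -t)
S = -3 (S = -1*3 = -3)
(r(-6, 1)*S)*(-42) = ((7 + 10*(-6))*(-3))*(-42) = ((7 - 60)*(-3))*(-42) = -53*(-3)*(-42) = 159*(-42) = -6678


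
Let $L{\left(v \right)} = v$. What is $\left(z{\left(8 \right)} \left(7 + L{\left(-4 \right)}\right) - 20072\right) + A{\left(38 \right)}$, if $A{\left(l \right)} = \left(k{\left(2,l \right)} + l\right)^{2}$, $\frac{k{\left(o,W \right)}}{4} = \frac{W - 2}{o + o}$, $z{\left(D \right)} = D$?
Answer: $-14572$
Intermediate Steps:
$k{\left(o,W \right)} = \frac{2 \left(-2 + W\right)}{o}$ ($k{\left(o,W \right)} = 4 \frac{W - 2}{o + o} = 4 \frac{-2 + W}{2 o} = \frac{2 \left(-2 + W\right)}{o}$)
$A{\left(l \right)} = \left(-2 + 2 l\right)^{2}$ ($A{\left(l \right)} = \left(\frac{2 \left(-2 + l\right)}{2} + l\right)^{2} = \left(2 \cdot \frac{1}{2} \left(-2 + l\right) + l\right)^{2} = \left(\left(-2 + l\right) + l\right)^{2} = \left(-2 + 2 l\right)^{2}$)
$\left(z{\left(8 \right)} \left(7 + L{\left(-4 \right)}\right) - 20072\right) + A{\left(38 \right)} = \left(8 \left(7 - 4\right) - 20072\right) + 4 \left(-1 + 38\right)^{2} = \left(8 \cdot 3 - 20072\right) + 4 \cdot 37^{2} = \left(24 - 20072\right) + 4 \cdot 1369 = -20048 + 5476 = -14572$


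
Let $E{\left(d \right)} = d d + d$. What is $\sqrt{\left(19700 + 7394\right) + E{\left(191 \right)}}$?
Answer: $\sqrt{63766} \approx 252.52$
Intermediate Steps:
$E{\left(d \right)} = d + d^{2}$ ($E{\left(d \right)} = d^{2} + d = d + d^{2}$)
$\sqrt{\left(19700 + 7394\right) + E{\left(191 \right)}} = \sqrt{\left(19700 + 7394\right) + 191 \left(1 + 191\right)} = \sqrt{27094 + 191 \cdot 192} = \sqrt{27094 + 36672} = \sqrt{63766}$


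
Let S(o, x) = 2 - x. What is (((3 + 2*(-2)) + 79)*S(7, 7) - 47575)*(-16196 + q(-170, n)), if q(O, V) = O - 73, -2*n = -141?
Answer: 788496635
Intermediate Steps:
n = 141/2 (n = -½*(-141) = 141/2 ≈ 70.500)
q(O, V) = -73 + O
(((3 + 2*(-2)) + 79)*S(7, 7) - 47575)*(-16196 + q(-170, n)) = (((3 + 2*(-2)) + 79)*(2 - 1*7) - 47575)*(-16196 + (-73 - 170)) = (((3 - 4) + 79)*(2 - 7) - 47575)*(-16196 - 243) = ((-1 + 79)*(-5) - 47575)*(-16439) = (78*(-5) - 47575)*(-16439) = (-390 - 47575)*(-16439) = -47965*(-16439) = 788496635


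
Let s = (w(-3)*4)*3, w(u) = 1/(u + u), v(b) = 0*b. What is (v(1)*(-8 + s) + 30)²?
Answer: 900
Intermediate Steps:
v(b) = 0
w(u) = 1/(2*u)
s = -2 (s = (((½)/(-3))*4)*3 = (((½)*(-⅓))*4)*3 = -⅙*4*3 = -⅔*3 = -2)
(v(1)*(-8 + s) + 30)² = (0*(-8 - 2) + 30)² = (0*(-10) + 30)² = (0 + 30)² = 30² = 900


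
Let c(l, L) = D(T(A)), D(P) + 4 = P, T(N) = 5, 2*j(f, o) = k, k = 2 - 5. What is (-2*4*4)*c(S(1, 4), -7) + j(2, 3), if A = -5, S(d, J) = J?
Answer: -67/2 ≈ -33.500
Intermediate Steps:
k = -3
j(f, o) = -3/2 (j(f, o) = (½)*(-3) = -3/2)
D(P) = -4 + P
c(l, L) = 1 (c(l, L) = -4 + 5 = 1)
(-2*4*4)*c(S(1, 4), -7) + j(2, 3) = (-2*4*4)*1 - 3/2 = -8*4*1 - 3/2 = -32*1 - 3/2 = -32 - 3/2 = -67/2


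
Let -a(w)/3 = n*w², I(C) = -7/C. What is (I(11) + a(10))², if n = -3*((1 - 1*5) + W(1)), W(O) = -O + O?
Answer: 1568714449/121 ≈ 1.2965e+7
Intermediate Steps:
W(O) = 0
n = 12 (n = -3*((1 - 1*5) + 0) = -3*((1 - 5) + 0) = -3*(-4 + 0) = -3*(-4) = 12)
a(w) = -36*w²
(I(11) + a(10))² = (-7/11 - 36*10²)² = (-7*1/11 - 36*100)² = (-7/11 - 3600)² = (-39607/11)² = 1568714449/121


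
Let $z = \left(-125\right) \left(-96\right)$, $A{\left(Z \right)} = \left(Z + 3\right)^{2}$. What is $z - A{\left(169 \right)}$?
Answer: $-17584$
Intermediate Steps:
$A{\left(Z \right)} = \left(3 + Z\right)^{2}$
$z = 12000$
$z - A{\left(169 \right)} = 12000 - \left(3 + 169\right)^{2} = 12000 - 172^{2} = 12000 - 29584 = -17584$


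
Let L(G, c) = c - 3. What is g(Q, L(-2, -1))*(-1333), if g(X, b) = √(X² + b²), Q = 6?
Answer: -2666*√13 ≈ -9612.4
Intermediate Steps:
L(G, c) = -3 + c
g(Q, L(-2, -1))*(-1333) = √(6² + (-3 - 1)²)*(-1333) = √(36 + (-4)²)*(-1333) = √(36 + 16)*(-1333) = √52*(-1333) = (2*√13)*(-1333) = -2666*√13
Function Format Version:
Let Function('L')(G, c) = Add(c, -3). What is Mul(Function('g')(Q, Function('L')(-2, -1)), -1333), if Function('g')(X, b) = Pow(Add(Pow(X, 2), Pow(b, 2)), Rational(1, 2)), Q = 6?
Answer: Mul(-2666, Pow(13, Rational(1, 2))) ≈ -9612.4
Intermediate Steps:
Function('L')(G, c) = Add(-3, c)
Mul(Function('g')(Q, Function('L')(-2, -1)), -1333) = Mul(Pow(Add(Pow(6, 2), Pow(Add(-3, -1), 2)), Rational(1, 2)), -1333) = Mul(Pow(Add(36, Pow(-4, 2)), Rational(1, 2)), -1333) = Mul(Pow(Add(36, 16), Rational(1, 2)), -1333) = Mul(Pow(52, Rational(1, 2)), -1333) = Mul(Mul(2, Pow(13, Rational(1, 2))), -1333) = Mul(-2666, Pow(13, Rational(1, 2)))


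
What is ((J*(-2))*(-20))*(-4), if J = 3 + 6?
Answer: -1440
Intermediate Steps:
J = 9
((J*(-2))*(-20))*(-4) = ((9*(-2))*(-20))*(-4) = -18*(-20)*(-4) = 360*(-4) = -1440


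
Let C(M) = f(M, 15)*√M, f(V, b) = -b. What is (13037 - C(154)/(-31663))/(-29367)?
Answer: -13037/29367 + 5*√154/309949107 ≈ -0.44393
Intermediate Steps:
C(M) = -15*√M (C(M) = (-1*15)*√M = -15*√M)
(13037 - C(154)/(-31663))/(-29367) = (13037 - (-15*√154)/(-31663))/(-29367) = (13037 - (-15*√154)*(-1)/31663)*(-1/29367) = (13037 - 15*√154/31663)*(-1/29367) = -13037/29367 + 5*√154/309949107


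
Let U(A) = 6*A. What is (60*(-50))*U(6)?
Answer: -108000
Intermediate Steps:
(60*(-50))*U(6) = (60*(-50))*(6*6) = -3000*36 = -108000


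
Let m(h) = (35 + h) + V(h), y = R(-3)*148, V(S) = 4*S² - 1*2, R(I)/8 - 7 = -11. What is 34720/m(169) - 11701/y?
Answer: 751783283/271008128 ≈ 2.7740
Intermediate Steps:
R(I) = -32 (R(I) = 56 + 8*(-11) = 56 - 88 = -32)
V(S) = -2 + 4*S² (V(S) = 4*S² - 2 = -2 + 4*S²)
y = -4736 (y = -32*148 = -4736)
m(h) = 33 + h + 4*h² (m(h) = (35 + h) + (-2 + 4*h²) = 33 + h + 4*h²)
34720/m(169) - 11701/y = 34720/(33 + 169 + 4*169²) - 11701/(-4736) = 34720/(33 + 169 + 4*28561) - 11701*(-1/4736) = 34720/(33 + 169 + 114244) + 11701/4736 = 34720/114446 + 11701/4736 = 34720*(1/114446) + 11701/4736 = 17360/57223 + 11701/4736 = 751783283/271008128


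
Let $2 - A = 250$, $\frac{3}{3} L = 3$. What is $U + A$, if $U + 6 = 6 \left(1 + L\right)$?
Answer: $-230$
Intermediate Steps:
$L = 3$
$U = 18$ ($U = -6 + 6 \left(1 + 3\right) = -6 + 6 \cdot 4 = -6 + 24 = 18$)
$A = -248$ ($A = 2 - 250 = -248$)
$U + A = 18 - 248 = -230$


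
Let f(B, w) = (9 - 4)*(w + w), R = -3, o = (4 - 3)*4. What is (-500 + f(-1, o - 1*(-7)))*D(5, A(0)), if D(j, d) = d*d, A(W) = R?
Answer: -3510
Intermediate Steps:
o = 4 (o = 1*4 = 4)
A(W) = -3
D(j, d) = d²
f(B, w) = 10*w (f(B, w) = 5*(2*w) = 10*w)
(-500 + f(-1, o - 1*(-7)))*D(5, A(0)) = (-500 + 10*(4 - 1*(-7)))*(-3)² = (-500 + 10*(4 + 7))*9 = (-500 + 10*11)*9 = (-500 + 110)*9 = -390*9 = -3510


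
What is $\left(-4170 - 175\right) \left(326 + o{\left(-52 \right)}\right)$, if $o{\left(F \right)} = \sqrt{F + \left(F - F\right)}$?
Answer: $-1416470 - 8690 i \sqrt{13} \approx -1.4165 \cdot 10^{6} - 31332.0 i$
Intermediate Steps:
$o{\left(F \right)} = \sqrt{F}$ ($o{\left(F \right)} = \sqrt{F + 0} = \sqrt{F}$)
$\left(-4170 - 175\right) \left(326 + o{\left(-52 \right)}\right) = \left(-4170 - 175\right) \left(326 + \sqrt{-52}\right) = - 4345 \left(326 + 2 i \sqrt{13}\right) = -1416470 - 8690 i \sqrt{13}$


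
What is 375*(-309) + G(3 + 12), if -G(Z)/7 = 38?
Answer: -116141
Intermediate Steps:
G(Z) = -266 (G(Z) = -7*38 = -266)
375*(-309) + G(3 + 12) = 375*(-309) - 266 = -115875 - 266 = -116141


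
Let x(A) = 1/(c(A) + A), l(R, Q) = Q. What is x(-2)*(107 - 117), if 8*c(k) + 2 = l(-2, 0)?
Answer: 40/9 ≈ 4.4444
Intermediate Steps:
c(k) = -¼ (c(k) = -¼ + (⅛)*0 = -¼ + 0 = -¼)
x(A) = 1/(-¼ + A)
x(-2)*(107 - 117) = (4/(-1 + 4*(-2)))*(107 - 117) = (4/(-1 - 8))*(-10) = (4/(-9))*(-10) = (4*(-⅑))*(-10) = -4/9*(-10) = 40/9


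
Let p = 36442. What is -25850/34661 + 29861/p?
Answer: 61703/838166 ≈ 0.073617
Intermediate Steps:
-25850/34661 + 29861/p = -25850/34661 + 29861/36442 = -25850*1/34661 + 29861*(1/36442) = -2350/3151 + 29861/36442 = 61703/838166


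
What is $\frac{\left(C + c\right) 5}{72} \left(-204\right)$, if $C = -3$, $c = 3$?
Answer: $0$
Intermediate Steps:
$\frac{\left(C + c\right) 5}{72} \left(-204\right) = \frac{\left(-3 + 3\right) 5}{72} \left(-204\right) = \frac{0 \cdot 5}{72} \left(-204\right) = \frac{1}{72} \cdot 0 \left(-204\right) = 0 \left(-204\right) = 0$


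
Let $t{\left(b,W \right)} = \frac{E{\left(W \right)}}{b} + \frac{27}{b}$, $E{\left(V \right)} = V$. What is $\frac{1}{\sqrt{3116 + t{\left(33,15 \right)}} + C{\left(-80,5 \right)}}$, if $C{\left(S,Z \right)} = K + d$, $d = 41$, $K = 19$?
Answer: $\frac{22}{177} - \frac{\sqrt{41910}}{1770} \approx 0.0086332$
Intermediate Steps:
$t{\left(b,W \right)} = \frac{27}{b} + \frac{W}{b}$ ($t{\left(b,W \right)} = \frac{W}{b} + \frac{27}{b} = \frac{27}{b} + \frac{W}{b}$)
$C{\left(S,Z \right)} = 60$ ($C{\left(S,Z \right)} = 19 + 41 = 60$)
$\frac{1}{\sqrt{3116 + t{\left(33,15 \right)}} + C{\left(-80,5 \right)}} = \frac{1}{\sqrt{3116 + \frac{27 + 15}{33}} + 60} = \frac{1}{\sqrt{3116 + \frac{1}{33} \cdot 42} + 60} = \frac{1}{\sqrt{3116 + \frac{14}{11}} + 60} = \frac{1}{\sqrt{\frac{34290}{11}} + 60} = \frac{1}{\frac{3 \sqrt{41910}}{11} + 60} = \frac{1}{60 + \frac{3 \sqrt{41910}}{11}}$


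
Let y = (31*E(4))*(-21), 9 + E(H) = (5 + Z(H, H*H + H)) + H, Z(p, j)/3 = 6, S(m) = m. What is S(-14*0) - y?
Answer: 11718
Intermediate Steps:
Z(p, j) = 18 (Z(p, j) = 3*6 = 18)
E(H) = 14 + H (E(H) = -9 + ((5 + 18) + H) = -9 + (23 + H) = 14 + H)
y = -11718 (y = (31*(14 + 4))*(-21) = (31*18)*(-21) = 558*(-21) = -11718)
S(-14*0) - y = -14*0 - 1*(-11718) = 0 + 11718 = 11718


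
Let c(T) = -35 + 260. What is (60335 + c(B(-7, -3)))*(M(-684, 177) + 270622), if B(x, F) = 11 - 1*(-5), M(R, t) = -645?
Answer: 16349807120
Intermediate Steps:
B(x, F) = 16 (B(x, F) = 11 + 5 = 16)
c(T) = 225
(60335 + c(B(-7, -3)))*(M(-684, 177) + 270622) = (60335 + 225)*(-645 + 270622) = 60560*269977 = 16349807120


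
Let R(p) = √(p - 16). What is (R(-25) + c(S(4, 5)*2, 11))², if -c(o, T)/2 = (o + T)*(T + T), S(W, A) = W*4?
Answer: (1892 - I*√41)² ≈ 3.5796e+6 - 2.423e+4*I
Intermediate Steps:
S(W, A) = 4*W
R(p) = √(-16 + p)
c(o, T) = -4*T*(T + o) (c(o, T) = -2*(o + T)*(T + T) = -2*(T + o)*2*T = -4*T*(T + o))
(R(-25) + c(S(4, 5)*2, 11))² = (√(-16 - 25) - 4*11*(11 + (4*4)*2))² = (√(-41) - 4*11*(11 + 16*2))² = (I*√41 - 4*11*(11 + 32))² = (I*√41 - 4*11*43)² = (I*√41 - 1892)² = (-1892 + I*√41)²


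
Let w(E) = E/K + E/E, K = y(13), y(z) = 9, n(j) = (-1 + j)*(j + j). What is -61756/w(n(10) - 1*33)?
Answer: -46317/13 ≈ -3562.8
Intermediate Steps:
n(j) = 2*j*(-1 + j) (n(j) = (-1 + j)*(2*j) = 2*j*(-1 + j))
K = 9
w(E) = 1 + E/9 (w(E) = E/9 + E/E = E*(⅑) + 1 = E/9 + 1 = 1 + E/9)
-61756/w(n(10) - 1*33) = -61756/(1 + (2*10*(-1 + 10) - 1*33)/9) = -61756/(1 + (2*10*9 - 33)/9) = -61756/(1 + (180 - 33)/9) = -61756/(1 + (⅑)*147) = -61756/(1 + 49/3) = -61756/52/3 = -61756*3/52 = -46317/13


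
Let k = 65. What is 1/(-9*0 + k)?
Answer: 1/65 ≈ 0.015385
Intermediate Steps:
1/(-9*0 + k) = 1/(-9*0 + 65) = 1/(0 + 65) = 1/65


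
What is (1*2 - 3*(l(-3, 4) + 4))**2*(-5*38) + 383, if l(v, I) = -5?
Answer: -4367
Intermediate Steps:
(1*2 - 3*(l(-3, 4) + 4))**2*(-5*38) + 383 = (1*2 - 3*(-5 + 4))**2*(-5*38) + 383 = (2 - 3*(-1))**2*(-190) + 383 = (2 + 3)**2*(-190) + 383 = 5**2*(-190) + 383 = 25*(-190) + 383 = -4750 + 383 = -4367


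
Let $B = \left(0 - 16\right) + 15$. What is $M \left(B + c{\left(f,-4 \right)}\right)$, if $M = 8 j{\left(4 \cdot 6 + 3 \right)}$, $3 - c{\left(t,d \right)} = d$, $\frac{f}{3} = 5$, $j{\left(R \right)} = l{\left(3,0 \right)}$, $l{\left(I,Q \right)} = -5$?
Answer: $-240$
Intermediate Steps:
$j{\left(R \right)} = -5$
$f = 15$ ($f = 3 \cdot 5 = 15$)
$B = -1$ ($B = \left(0 - 16\right) + 15 = -16 + 15 = -1$)
$c{\left(t,d \right)} = 3 - d$
$M = -40$ ($M = 8 \left(-5\right) = -40$)
$M \left(B + c{\left(f,-4 \right)}\right) = - 40 \left(-1 + \left(3 - -4\right)\right) = - 40 \left(-1 + \left(3 + 4\right)\right) = - 40 \left(-1 + 7\right) = \left(-40\right) 6 = -240$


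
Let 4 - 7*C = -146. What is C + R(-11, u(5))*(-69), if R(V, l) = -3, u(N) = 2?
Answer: 1599/7 ≈ 228.43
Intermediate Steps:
C = 150/7 (C = 4/7 - ⅐*(-146) = 4/7 + 146/7 = 150/7 ≈ 21.429)
C + R(-11, u(5))*(-69) = 150/7 - 3*(-69) = 150/7 + 207 = 1599/7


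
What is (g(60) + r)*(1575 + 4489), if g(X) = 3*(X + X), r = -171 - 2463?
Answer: -13789536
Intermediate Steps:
r = -2634
g(X) = 6*X (g(X) = 3*(2*X) = 6*X)
(g(60) + r)*(1575 + 4489) = (6*60 - 2634)*(1575 + 4489) = (360 - 2634)*6064 = -2274*6064 = -13789536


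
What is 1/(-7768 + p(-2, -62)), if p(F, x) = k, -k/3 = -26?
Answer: -1/7690 ≈ -0.00013004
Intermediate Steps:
k = 78 (k = -3*(-26) = 78)
p(F, x) = 78
1/(-7768 + p(-2, -62)) = 1/(-7768 + 78) = 1/(-7690) = -1/7690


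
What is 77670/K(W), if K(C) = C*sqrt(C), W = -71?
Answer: 77670*I*sqrt(71)/5041 ≈ 129.83*I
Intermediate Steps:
K(C) = C**(3/2)
77670/K(W) = 77670/((-71)**(3/2)) = 77670/((-71*I*sqrt(71))) = 77670*(I*sqrt(71)/5041) = 77670*I*sqrt(71)/5041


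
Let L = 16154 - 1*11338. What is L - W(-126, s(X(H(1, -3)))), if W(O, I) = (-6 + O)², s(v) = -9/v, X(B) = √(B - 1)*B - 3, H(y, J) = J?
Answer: -12608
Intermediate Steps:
X(B) = -3 + B*√(-1 + B) (X(B) = √(-1 + B)*B - 3 = B*√(-1 + B) - 3 = -3 + B*√(-1 + B))
L = 4816 (L = 16154 - 11338 = 4816)
L - W(-126, s(X(H(1, -3)))) = 4816 - (-6 - 126)² = 4816 - 1*(-132)² = 4816 - 1*17424 = 4816 - 17424 = -12608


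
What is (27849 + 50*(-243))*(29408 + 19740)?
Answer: 771574452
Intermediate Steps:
(27849 + 50*(-243))*(29408 + 19740) = (27849 - 12150)*49148 = 15699*49148 = 771574452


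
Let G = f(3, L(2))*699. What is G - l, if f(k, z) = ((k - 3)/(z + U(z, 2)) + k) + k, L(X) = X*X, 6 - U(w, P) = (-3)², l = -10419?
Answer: 14613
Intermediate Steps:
U(w, P) = -3 (U(w, P) = 6 - 1*(-3)² = 6 - 1*9 = 6 - 9 = -3)
L(X) = X²
f(k, z) = 2*k + (-3 + k)/(-3 + z) (f(k, z) = ((k - 3)/(z - 3) + k) + k = ((-3 + k)/(-3 + z) + k) + k = (k + (-3 + k)/(-3 + z)) + k = 2*k + (-3 + k)/(-3 + z))
G = 4194 (G = ((-3 - 5*3 + 2*3*2²)/(-3 + 2²))*699 = ((-3 - 15 + 2*3*4)/(-3 + 4))*699 = ((-3 - 15 + 24)/1)*699 = (1*6)*699 = 6*699 = 4194)
G - l = 4194 - 1*(-10419) = 4194 + 10419 = 14613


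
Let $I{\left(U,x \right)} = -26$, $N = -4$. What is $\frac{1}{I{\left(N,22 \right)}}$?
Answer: $- \frac{1}{26} \approx -0.038462$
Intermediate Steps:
$\frac{1}{I{\left(N,22 \right)}} = \frac{1}{-26} = - \frac{1}{26}$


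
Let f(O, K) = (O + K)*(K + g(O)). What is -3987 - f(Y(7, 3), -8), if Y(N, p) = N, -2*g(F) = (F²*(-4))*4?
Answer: -3603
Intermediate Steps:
g(F) = 8*F² (g(F) = -F²*(-4)*4/2 = -(-4*F²)*4/2 = -(-8)*F² = 8*F²)
f(O, K) = (K + O)*(K + 8*O²) (f(O, K) = (O + K)*(K + 8*O²) = (K + O)*(K + 8*O²))
-3987 - f(Y(7, 3), -8) = -3987 - ((-8)² + 8*7³ - 8*7 + 8*(-8)*7²) = -3987 - (64 + 8*343 - 56 + 8*(-8)*49) = -3987 - (64 + 2744 - 56 - 3136) = -3987 - 1*(-384) = -3987 + 384 = -3603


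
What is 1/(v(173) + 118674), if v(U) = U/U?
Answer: 1/118675 ≈ 8.4264e-6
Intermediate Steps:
v(U) = 1
1/(v(173) + 118674) = 1/(1 + 118674) = 1/118675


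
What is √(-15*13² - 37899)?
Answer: I*√40434 ≈ 201.08*I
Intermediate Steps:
√(-15*13² - 37899) = √(-15*169 - 37899) = √(-2535 - 37899) = √(-40434) = I*√40434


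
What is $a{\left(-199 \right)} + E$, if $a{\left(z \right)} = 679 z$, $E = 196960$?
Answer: $61839$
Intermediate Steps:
$a{\left(-199 \right)} + E = 679 \left(-199\right) + 196960 = -135121 + 196960 = 61839$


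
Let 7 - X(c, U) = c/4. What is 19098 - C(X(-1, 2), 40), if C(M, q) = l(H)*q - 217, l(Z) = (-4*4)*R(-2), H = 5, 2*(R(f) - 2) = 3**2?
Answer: 23475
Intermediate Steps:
R(f) = 13/2 (R(f) = 2 + (1/2)*3**2 = 2 + (1/2)*9 = 2 + 9/2 = 13/2)
l(Z) = -104 (l(Z) = -4*4*(13/2) = -16*13/2 = -104)
X(c, U) = 7 - c/4
C(M, q) = -217 - 104*q (C(M, q) = -104*q - 217 = -217 - 104*q)
19098 - C(X(-1, 2), 40) = 19098 - (-217 - 104*40) = 19098 - (-217 - 4160) = 19098 - 1*(-4377) = 19098 + 4377 = 23475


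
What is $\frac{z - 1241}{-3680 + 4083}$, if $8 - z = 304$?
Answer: $- \frac{1537}{403} \approx -3.8139$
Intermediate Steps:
$z = -296$ ($z = 8 - 304 = -296$)
$\frac{z - 1241}{-3680 + 4083} = \frac{-296 - 1241}{-3680 + 4083} = - \frac{1537}{403}$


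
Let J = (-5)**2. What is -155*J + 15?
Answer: -3860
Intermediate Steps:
J = 25
-155*J + 15 = -155*25 + 15 = -3875 + 15 = -3860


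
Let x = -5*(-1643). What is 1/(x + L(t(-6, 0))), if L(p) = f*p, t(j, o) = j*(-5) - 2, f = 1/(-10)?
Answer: 5/41061 ≈ 0.00012177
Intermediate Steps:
f = -⅒ ≈ -0.10000
t(j, o) = -2 - 5*j (t(j, o) = -5*j - 2 = -2 - 5*j)
L(p) = -p/10
x = 8215
1/(x + L(t(-6, 0))) = 1/(8215 - (-2 - 5*(-6))/10) = 1/(8215 - (-2 + 30)/10) = 1/(8215 - ⅒*28) = 1/(8215 - 14/5) = 1/(41061/5) = 5/41061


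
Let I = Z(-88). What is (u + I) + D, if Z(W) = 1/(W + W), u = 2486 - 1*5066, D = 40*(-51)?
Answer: -813121/176 ≈ -4620.0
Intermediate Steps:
D = -2040
u = -2580 (u = 2486 - 5066 = -2580)
Z(W) = 1/(2*W)
I = -1/176 (I = (½)/(-88) = (½)*(-1/88) = -1/176 ≈ -0.0056818)
(u + I) + D = (-2580 - 1/176) - 2040 = -454081/176 - 2040 = -813121/176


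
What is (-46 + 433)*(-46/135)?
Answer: -1978/15 ≈ -131.87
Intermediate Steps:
(-46 + 433)*(-46/135) = 387*(-46/135) = -1978/15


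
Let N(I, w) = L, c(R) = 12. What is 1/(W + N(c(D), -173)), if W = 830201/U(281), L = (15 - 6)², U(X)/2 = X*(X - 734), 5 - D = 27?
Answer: 254586/19791265 ≈ 0.012864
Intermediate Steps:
D = -22 (D = 5 - 1*27 = 5 - 27 = -22)
U(X) = 2*X*(-734 + X) (U(X) = 2*(X*(X - 734)) = 2*(X*(-734 + X)) = 2*X*(-734 + X))
L = 81 (L = 9² = 81)
W = -830201/254586 (W = 830201/((2*281*(-734 + 281))) = 830201/((2*281*(-453))) = 830201/(-254586) = 830201*(-1/254586) = -830201/254586 ≈ -3.2610)
N(I, w) = 81
1/(W + N(c(D), -173)) = 1/(-830201/254586 + 81) = 1/(19791265/254586) = 254586/19791265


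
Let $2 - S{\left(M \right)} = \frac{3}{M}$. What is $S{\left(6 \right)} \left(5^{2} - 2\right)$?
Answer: $\frac{69}{2} \approx 34.5$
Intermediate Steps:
$S{\left(M \right)} = 2 - \frac{3}{M}$
$S{\left(6 \right)} \left(5^{2} - 2\right) = \left(2 - \frac{3}{6}\right) \left(5^{2} - 2\right) = \left(2 - \frac{1}{2}\right) \left(25 - 2\right) = \left(2 - \frac{1}{2}\right) 23 = \frac{3}{2} \cdot 23 = \frac{69}{2}$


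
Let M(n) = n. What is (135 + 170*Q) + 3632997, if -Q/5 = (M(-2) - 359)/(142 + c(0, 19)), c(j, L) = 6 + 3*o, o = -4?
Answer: 14541553/4 ≈ 3.6354e+6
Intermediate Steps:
c(j, L) = -6 (c(j, L) = 6 + 3*(-4) = 6 - 12 = -6)
Q = 1805/136 (Q = -5*(-2 - 359)/(142 - 6) = -(-1805)/136 = -5*(-361/136) = 1805/136 ≈ 13.272)
(135 + 170*Q) + 3632997 = (135 + 170*(1805/136)) + 3632997 = (135 + 9025/4) + 3632997 = 9565/4 + 3632997 = 14541553/4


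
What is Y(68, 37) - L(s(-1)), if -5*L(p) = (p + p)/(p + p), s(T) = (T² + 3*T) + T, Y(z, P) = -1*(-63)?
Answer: 316/5 ≈ 63.200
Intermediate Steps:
Y(z, P) = 63
s(T) = T² + 4*T
L(p) = -⅕ (L(p) = -(p + p)/(5*(p + p)) = -2*p/(5*(2*p)) = -2*p*1/(2*p)/5 = -⅕*1 = -⅕)
Y(68, 37) - L(s(-1)) = 63 - 1*(-⅕) = 63 + ⅕ = 316/5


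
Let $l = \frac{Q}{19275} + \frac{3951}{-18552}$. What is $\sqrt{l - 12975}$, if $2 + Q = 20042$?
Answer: $\frac{i \sqrt{204816490267313810}}{3973220} \approx 113.9 i$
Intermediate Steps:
$Q = 20040$ ($Q = -2 + 20042 = 20040$)
$l = \frac{6569479}{7946440}$ ($l = \frac{20040}{19275} + \frac{3951}{-18552} = 20040 \cdot \frac{1}{19275} + 3951 \left(- \frac{1}{18552}\right) = \frac{1336}{1285} - \frac{1317}{6184} = \frac{6569479}{7946440} \approx 0.82672$)
$\sqrt{l - 12975} = \sqrt{\frac{6569479}{7946440} - 12975} = \sqrt{- \frac{103098489521}{7946440}} = \frac{i \sqrt{204816490267313810}}{3973220}$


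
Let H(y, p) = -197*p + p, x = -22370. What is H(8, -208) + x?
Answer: 18398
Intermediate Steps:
H(y, p) = -196*p
H(8, -208) + x = -196*(-208) - 22370 = 40768 - 22370 = 18398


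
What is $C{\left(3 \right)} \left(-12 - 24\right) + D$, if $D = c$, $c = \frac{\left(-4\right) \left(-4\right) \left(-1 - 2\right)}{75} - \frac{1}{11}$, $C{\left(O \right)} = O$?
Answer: $- \frac{29901}{275} \approx -108.73$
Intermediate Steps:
$c = - \frac{201}{275}$ ($c = 16 \left(-3\right) \frac{1}{75} - \frac{1}{11} = \left(-48\right) \frac{1}{75} - \frac{1}{11} = - \frac{16}{25} - \frac{1}{11} = - \frac{201}{275} \approx -0.73091$)
$D = - \frac{201}{275} \approx -0.73091$
$C{\left(3 \right)} \left(-12 - 24\right) + D = 3 \left(-12 - 24\right) - \frac{201}{275} = 3 \left(-36\right) - \frac{201}{275} = -108 - \frac{201}{275} = - \frac{29901}{275}$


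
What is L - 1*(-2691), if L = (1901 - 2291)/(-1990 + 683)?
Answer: 3517527/1307 ≈ 2691.3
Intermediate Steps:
L = 390/1307 (L = -390/(-1307) = -390*(-1/1307) = 390/1307 ≈ 0.29839)
L - 1*(-2691) = 390/1307 - 1*(-2691) = 390/1307 + 2691 = 3517527/1307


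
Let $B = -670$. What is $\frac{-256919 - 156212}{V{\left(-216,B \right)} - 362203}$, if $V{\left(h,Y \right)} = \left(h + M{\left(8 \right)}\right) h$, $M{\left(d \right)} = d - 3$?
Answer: $\frac{413131}{316627} \approx 1.3048$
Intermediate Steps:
$M{\left(d \right)} = -3 + d$ ($M{\left(d \right)} = d - 3 = -3 + d$)
$V{\left(h,Y \right)} = h \left(5 + h\right)$ ($V{\left(h,Y \right)} = \left(h + \left(-3 + 8\right)\right) h = \left(h + 5\right) h = \left(5 + h\right) h = h \left(5 + h\right)$)
$\frac{-256919 - 156212}{V{\left(-216,B \right)} - 362203} = \frac{-256919 - 156212}{- 216 \left(5 - 216\right) - 362203} = - \frac{413131}{\left(-216\right) \left(-211\right) - 362203} = - \frac{413131}{45576 - 362203} = - \frac{413131}{-316627} = \left(-413131\right) \left(- \frac{1}{316627}\right) = \frac{413131}{316627}$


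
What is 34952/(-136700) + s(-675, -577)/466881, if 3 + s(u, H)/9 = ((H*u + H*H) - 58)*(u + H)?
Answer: -92722631786101/5318552725 ≈ -17434.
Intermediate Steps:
s(u, H) = -27 + 9*(H + u)*(-58 + H² + H*u) (s(u, H) = -27 + 9*(((H*u + H*H) - 58)*(u + H)) = -27 + 9*(((H*u + H²) - 58)*(H + u)) = -27 + 9*(((H² + H*u) - 58)*(H + u)) = -27 + 9*((-58 + H² + H*u)*(H + u)) = -27 + 9*((H + u)*(-58 + H² + H*u)) = -27 + 9*(H + u)*(-58 + H² + H*u))
34952/(-136700) + s(-675, -577)/466881 = 34952/(-136700) + (-27 - 522*(-577) - 522*(-675) + 9*(-577)³ + 9*(-577)*(-675)² + 18*(-675)*(-577)²)/466881 = 34952*(-1/136700) + (-27 + 301194 + 352350 + 9*(-192100033) + 9*(-577)*455625 + 18*(-675)*332929)*(1/466881) = -8738/34175 + (-27 + 301194 + 352350 - 1728900297 - 2366060625 - 4045087350)*(1/466881) = -8738/34175 - 8139394755*1/466881 = -8738/34175 - 2713131585/155627 = -92722631786101/5318552725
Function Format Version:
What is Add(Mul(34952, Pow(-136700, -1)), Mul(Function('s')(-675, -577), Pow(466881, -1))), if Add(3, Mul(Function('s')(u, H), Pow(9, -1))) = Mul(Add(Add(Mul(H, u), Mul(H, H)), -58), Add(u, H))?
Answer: Rational(-92722631786101, 5318552725) ≈ -17434.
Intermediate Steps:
Function('s')(u, H) = Add(-27, Mul(9, Add(H, u), Add(-58, Pow(H, 2), Mul(H, u)))) (Function('s')(u, H) = Add(-27, Mul(9, Mul(Add(Add(Mul(H, u), Mul(H, H)), -58), Add(u, H)))) = Add(-27, Mul(9, Mul(Add(Add(Mul(H, u), Pow(H, 2)), -58), Add(H, u)))) = Add(-27, Mul(9, Mul(Add(Add(Pow(H, 2), Mul(H, u)), -58), Add(H, u)))) = Add(-27, Mul(9, Mul(Add(-58, Pow(H, 2), Mul(H, u)), Add(H, u)))) = Add(-27, Mul(9, Mul(Add(H, u), Add(-58, Pow(H, 2), Mul(H, u))))) = Add(-27, Mul(9, Add(H, u), Add(-58, Pow(H, 2), Mul(H, u)))))
Add(Mul(34952, Pow(-136700, -1)), Mul(Function('s')(-675, -577), Pow(466881, -1))) = Add(Mul(34952, Pow(-136700, -1)), Mul(Add(-27, Mul(-522, -577), Mul(-522, -675), Mul(9, Pow(-577, 3)), Mul(9, -577, Pow(-675, 2)), Mul(18, -675, Pow(-577, 2))), Pow(466881, -1))) = Add(Mul(34952, Rational(-1, 136700)), Mul(Add(-27, 301194, 352350, Mul(9, -192100033), Mul(9, -577, 455625), Mul(18, -675, 332929)), Rational(1, 466881))) = Add(Rational(-8738, 34175), Mul(Add(-27, 301194, 352350, -1728900297, -2366060625, -4045087350), Rational(1, 466881))) = Add(Rational(-8738, 34175), Mul(-8139394755, Rational(1, 466881))) = Add(Rational(-8738, 34175), Rational(-2713131585, 155627)) = Rational(-92722631786101, 5318552725)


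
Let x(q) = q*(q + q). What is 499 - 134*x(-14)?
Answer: -52029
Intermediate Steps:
x(q) = 2*q² (x(q) = q*(2*q) = 2*q²)
499 - 134*x(-14) = 499 - 268*(-14)² = 499 - 268*196 = 499 - 134*392 = 499 - 52528 = -52029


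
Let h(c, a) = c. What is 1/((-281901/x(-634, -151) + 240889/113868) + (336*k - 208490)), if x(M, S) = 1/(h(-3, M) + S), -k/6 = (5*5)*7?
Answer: 113868/4879410743641 ≈ 2.3336e-8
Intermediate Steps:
k = -1050 (k = -6*5*5*7 = -150*7 = -6*175 = -1050)
x(M, S) = 1/(-3 + S)
1/((-281901/x(-634, -151) + 240889/113868) + (336*k - 208490)) = 1/((-281901/(1/(-3 - 151)) + 240889/113868) + (336*(-1050) - 208490)) = 1/((-281901/(1/(-154)) + 240889*(1/113868)) + (-352800 - 208490)) = 1/((-281901/(-1/154) + 240889/113868) - 561290) = 1/((-281901*(-154) + 240889/113868) - 561290) = 1/((43412754 + 240889/113868) - 561290) = 1/(4943323713361/113868 - 561290) = 1/(4879410743641/113868) = 113868/4879410743641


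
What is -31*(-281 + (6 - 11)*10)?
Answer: 10261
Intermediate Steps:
-31*(-281 + (6 - 11)*10) = -31*(-281 - 5*10) = -31*(-281 - 50) = -31*(-331) = 10261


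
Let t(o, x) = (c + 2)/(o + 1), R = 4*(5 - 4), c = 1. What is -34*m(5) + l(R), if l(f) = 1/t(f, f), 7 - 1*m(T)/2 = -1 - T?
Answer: -2647/3 ≈ -882.33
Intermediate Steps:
R = 4 (R = 4*1 = 4)
m(T) = 16 + 2*T (m(T) = 14 - 2*(-1 - T) = 14 + (2 + 2*T) = 16 + 2*T)
t(o, x) = 3/(1 + o) (t(o, x) = (1 + 2)/(o + 1) = 3/(1 + o))
l(f) = 1/3 + f/3 (l(f) = 1/(3/(1 + f)) = 1/3 + f/3)
-34*m(5) + l(R) = -34*(16 + 2*5) + (1/3 + (1/3)*4) = -34*(16 + 10) + (1/3 + 4/3) = -34*26 + 5/3 = -884 + 5/3 = -2647/3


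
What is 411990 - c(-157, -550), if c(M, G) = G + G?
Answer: 413090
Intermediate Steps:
c(M, G) = 2*G
411990 - c(-157, -550) = 411990 - 2*(-550) = 411990 - 1*(-1100) = 411990 + 1100 = 413090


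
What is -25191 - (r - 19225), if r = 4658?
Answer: -10624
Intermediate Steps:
-25191 - (r - 19225) = -25191 - (4658 - 19225) = -25191 - 1*(-14567) = -25191 + 14567 = -10624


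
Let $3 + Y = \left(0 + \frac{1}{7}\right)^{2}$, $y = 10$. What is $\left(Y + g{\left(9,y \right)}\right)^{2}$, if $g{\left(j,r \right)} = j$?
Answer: $\frac{87025}{2401} \approx 36.245$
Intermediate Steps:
$Y = - \frac{146}{49}$ ($Y = -3 + \left(0 + \frac{1}{7}\right)^{2} = -3 + \left(\frac{1}{7}\right)^{2} = -3 + \frac{1}{49} = - \frac{146}{49} \approx -2.9796$)
$\left(Y + g{\left(9,y \right)}\right)^{2} = \left(- \frac{146}{49} + 9\right)^{2} = \left(\frac{295}{49}\right)^{2} = \frac{87025}{2401}$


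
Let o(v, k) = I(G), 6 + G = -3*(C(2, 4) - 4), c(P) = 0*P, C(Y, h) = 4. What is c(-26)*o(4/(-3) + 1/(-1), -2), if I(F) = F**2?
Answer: 0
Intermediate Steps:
c(P) = 0
G = -6 (G = -6 - 3*(4 - 4) = -6 - 3*0 = -6 + 0 = -6)
o(v, k) = 36 (o(v, k) = (-6)**2 = 36)
c(-26)*o(4/(-3) + 1/(-1), -2) = 0*36 = 0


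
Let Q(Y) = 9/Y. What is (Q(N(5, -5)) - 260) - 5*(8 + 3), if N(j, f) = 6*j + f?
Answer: -7866/25 ≈ -314.64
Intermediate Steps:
N(j, f) = f + 6*j
(Q(N(5, -5)) - 260) - 5*(8 + 3) = (9/(-5 + 6*5) - 260) - 5*(8 + 3) = (9/(-5 + 30) - 260) - 5*11 = (9/25 - 260) - 55 = -6491/25 - 55 = -7866/25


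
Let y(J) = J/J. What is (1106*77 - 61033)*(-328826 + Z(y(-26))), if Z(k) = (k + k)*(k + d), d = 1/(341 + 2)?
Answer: -388775513610/49 ≈ -7.9342e+9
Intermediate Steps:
y(J) = 1
d = 1/343 ≈ 0.0029155
Z(k) = 2*k*(1/343 + k) (Z(k) = (k + k)*(k + 1/343) = (2*k)*(1/343 + k) = 2*k*(1/343 + k))
(1106*77 - 61033)*(-328826 + Z(y(-26))) = (1106*77 - 61033)*(-328826 + (2/343)*1*(1 + 343*1)) = (85162 - 61033)*(-328826 + (2/343)*1*(1 + 343)) = 24129*(-328826 + (2/343)*1*344) = 24129*(-328826 + 688/343) = 24129*(-112786630/343) = -388775513610/49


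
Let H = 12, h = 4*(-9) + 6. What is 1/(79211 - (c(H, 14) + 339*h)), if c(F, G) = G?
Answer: 1/89367 ≈ 1.1190e-5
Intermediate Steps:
h = -30 (h = -36 + 6 = -30)
1/(79211 - (c(H, 14) + 339*h)) = 1/(79211 - (14 + 339*(-30))) = 1/(79211 - (14 - 10170)) = 1/(79211 - 1*(-10156)) = 1/(79211 + 10156) = 1/89367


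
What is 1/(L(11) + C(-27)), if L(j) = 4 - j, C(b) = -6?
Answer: -1/13 ≈ -0.076923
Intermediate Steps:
1/(L(11) + C(-27)) = 1/((4 - 1*11) - 6) = 1/((4 - 11) - 6) = 1/(-7 - 6) = 1/(-13) = -1/13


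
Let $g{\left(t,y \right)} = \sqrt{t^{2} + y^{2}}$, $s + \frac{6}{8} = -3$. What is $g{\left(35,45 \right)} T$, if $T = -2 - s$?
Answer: $\frac{35 \sqrt{130}}{4} \approx 99.765$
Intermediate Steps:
$s = - \frac{15}{4}$ ($s = - \frac{3}{4} - 3 = - \frac{15}{4} \approx -3.75$)
$T = \frac{7}{4}$ ($T = -2 - - \frac{15}{4} = -2 + \frac{15}{4} = \frac{7}{4} \approx 1.75$)
$g{\left(35,45 \right)} T = \sqrt{35^{2} + 45^{2}} \cdot \frac{7}{4} = \sqrt{1225 + 2025} \cdot \frac{7}{4} = \sqrt{3250} \cdot \frac{7}{4} = 5 \sqrt{130} \cdot \frac{7}{4} = \frac{35 \sqrt{130}}{4}$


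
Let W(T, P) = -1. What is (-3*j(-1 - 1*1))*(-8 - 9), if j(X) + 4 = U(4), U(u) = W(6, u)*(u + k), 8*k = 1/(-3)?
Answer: -3247/8 ≈ -405.88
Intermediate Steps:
k = -1/24 (k = (1/(-3))/8 = (1*(-1/3))/8 = (1/8)*(-1/3) = -1/24 ≈ -0.041667)
U(u) = 1/24 - u (U(u) = -(u - 1/24) = -(-1/24 + u) = 1/24 - u)
j(X) = -191/24 (j(X) = -4 + (1/24 - 1*4) = -4 + (1/24 - 4) = -4 - 95/24 = -191/24)
(-3*j(-1 - 1*1))*(-8 - 9) = (-3*(-191/24))*(-8 - 9) = (191/8)*(-17) = -3247/8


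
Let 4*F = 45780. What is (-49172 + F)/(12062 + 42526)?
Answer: -37727/54588 ≈ -0.69112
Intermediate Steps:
F = 11445 (F = (1/4)*45780 = 11445)
(-49172 + F)/(12062 + 42526) = (-49172 + 11445)/(12062 + 42526) = -37727/54588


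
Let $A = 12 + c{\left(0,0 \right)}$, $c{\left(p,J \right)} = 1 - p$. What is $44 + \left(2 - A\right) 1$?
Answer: $33$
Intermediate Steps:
$A = 13$ ($A = 12 + \left(1 - 0\right) = 12 + \left(1 + 0\right) = 12 + 1 = 13$)
$44 + \left(2 - A\right) 1 = 44 + \left(2 - 13\right) 1 = 44 - 11 = 33$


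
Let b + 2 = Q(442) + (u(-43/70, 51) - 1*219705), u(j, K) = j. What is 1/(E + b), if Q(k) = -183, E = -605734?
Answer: -70/57793723 ≈ -1.2112e-6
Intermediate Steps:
b = -15392343/70 (b = -2 + (-183 + (-43/70 - 1*219705)) = -2 + (-183 + (-43*1/70 - 219705)) = -2 + (-183 + (-43/70 - 219705)) = -2 + (-183 - 15379393/70) = -2 - 15392203/70 = -15392343/70 ≈ -2.1989e+5)
1/(E + b) = 1/(-605734 - 15392343/70) = 1/(-57793723/70) = -70/57793723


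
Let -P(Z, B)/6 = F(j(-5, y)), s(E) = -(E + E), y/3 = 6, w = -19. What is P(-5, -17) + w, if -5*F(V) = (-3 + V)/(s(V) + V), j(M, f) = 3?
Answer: -19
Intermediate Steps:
y = 18 (y = 3*6 = 18)
s(E) = -2*E
F(V) = (-3 + V)/(5*V) (F(V) = -(-3 + V)/(5*(-2*V + V)) = -(-3 + V)/(5*((-V))) = -(-3 + V)*(-1/V)/5 = -(-1)*(-3 + V)/(5*V) = (-3 + V)/(5*V))
P(Z, B) = 0 (P(Z, B) = -6*(-3 + 3)/(5*3) = -6*0/(5*3) = -6*0 = 0)
P(-5, -17) + w = 0 - 19 = -19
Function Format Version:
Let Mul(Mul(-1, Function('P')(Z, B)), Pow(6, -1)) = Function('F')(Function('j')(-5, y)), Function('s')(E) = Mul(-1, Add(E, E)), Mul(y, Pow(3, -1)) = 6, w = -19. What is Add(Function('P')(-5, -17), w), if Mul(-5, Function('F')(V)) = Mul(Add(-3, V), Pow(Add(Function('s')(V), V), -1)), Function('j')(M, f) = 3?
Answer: -19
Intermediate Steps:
y = 18 (y = Mul(3, 6) = 18)
Function('s')(E) = Mul(-2, E) (Function('s')(E) = Mul(-1, Mul(2, E)) = Mul(-2, E))
Function('F')(V) = Mul(Rational(1, 5), Pow(V, -1), Add(-3, V)) (Function('F')(V) = Mul(Rational(-1, 5), Mul(Add(-3, V), Pow(Add(Mul(-2, V), V), -1))) = Mul(Rational(-1, 5), Mul(Add(-3, V), Pow(Mul(-1, V), -1))) = Mul(Rational(-1, 5), Mul(Add(-3, V), Mul(-1, Pow(V, -1)))) = Mul(Rational(-1, 5), Mul(-1, Pow(V, -1), Add(-3, V))) = Mul(Rational(1, 5), Pow(V, -1), Add(-3, V)))
Function('P')(Z, B) = 0 (Function('P')(Z, B) = Mul(-6, Mul(Rational(1, 5), Pow(3, -1), Add(-3, 3))) = Mul(-6, Mul(Rational(1, 5), Rational(1, 3), 0)) = Mul(-6, 0) = 0)
Add(Function('P')(-5, -17), w) = Add(0, -19) = -19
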